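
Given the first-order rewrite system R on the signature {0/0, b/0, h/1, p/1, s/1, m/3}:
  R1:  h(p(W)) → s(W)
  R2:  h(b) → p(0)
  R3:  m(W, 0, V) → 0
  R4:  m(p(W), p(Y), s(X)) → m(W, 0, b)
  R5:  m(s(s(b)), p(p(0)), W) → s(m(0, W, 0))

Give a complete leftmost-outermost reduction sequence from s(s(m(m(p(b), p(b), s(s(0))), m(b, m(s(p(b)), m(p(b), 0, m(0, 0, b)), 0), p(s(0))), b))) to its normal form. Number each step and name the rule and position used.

s(s(0))

1. s(s(m(m(p(b), p(b), s(s(0))), m(b, m(s(p(b)), m(p(b), 0, m(0, 0, b)), 0), p(s(0))), b)))  →  s(s(m(m(b, 0, b), m(b, m(s(p(b)), m(p(b), 0, m(0, 0, b)), 0), p(s(0))), b)))   [R4 at 1.1.1]
2. s(s(m(m(b, 0, b), m(b, m(s(p(b)), m(p(b), 0, m(0, 0, b)), 0), p(s(0))), b)))  →  s(s(m(0, m(b, m(s(p(b)), m(p(b), 0, m(0, 0, b)), 0), p(s(0))), b)))   [R3 at 1.1.1]
3. s(s(m(0, m(b, m(s(p(b)), m(p(b), 0, m(0, 0, b)), 0), p(s(0))), b)))  →  s(s(m(0, m(b, m(s(p(b)), 0, 0), p(s(0))), b)))   [R3 at 1.1.2.2.2]
4. s(s(m(0, m(b, m(s(p(b)), 0, 0), p(s(0))), b)))  →  s(s(m(0, m(b, 0, p(s(0))), b)))   [R3 at 1.1.2.2]
5. s(s(m(0, m(b, 0, p(s(0))), b)))  →  s(s(m(0, 0, b)))   [R3 at 1.1.2]
6. s(s(m(0, 0, b)))  →  s(s(0))   [R3 at 1.1]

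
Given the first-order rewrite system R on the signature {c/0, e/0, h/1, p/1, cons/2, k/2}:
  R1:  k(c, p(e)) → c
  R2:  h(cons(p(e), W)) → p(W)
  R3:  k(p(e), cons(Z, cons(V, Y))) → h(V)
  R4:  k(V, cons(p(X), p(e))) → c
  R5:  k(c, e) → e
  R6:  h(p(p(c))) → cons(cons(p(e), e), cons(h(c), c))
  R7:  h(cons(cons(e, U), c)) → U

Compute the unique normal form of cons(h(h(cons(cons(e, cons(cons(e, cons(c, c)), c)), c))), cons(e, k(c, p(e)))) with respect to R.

1. cons(h(h(cons(cons(e, cons(cons(e, cons(c, c)), c)), c))), cons(e, k(c, p(e))))  →  cons(h(cons(cons(e, cons(c, c)), c)), cons(e, k(c, p(e))))   [R7 at 1.1]
2. cons(h(cons(cons(e, cons(c, c)), c)), cons(e, k(c, p(e))))  →  cons(cons(c, c), cons(e, k(c, p(e))))   [R7 at 1]
3. cons(cons(c, c), cons(e, k(c, p(e))))  →  cons(cons(c, c), cons(e, c))   [R1 at 2.2]

cons(cons(c, c), cons(e, c))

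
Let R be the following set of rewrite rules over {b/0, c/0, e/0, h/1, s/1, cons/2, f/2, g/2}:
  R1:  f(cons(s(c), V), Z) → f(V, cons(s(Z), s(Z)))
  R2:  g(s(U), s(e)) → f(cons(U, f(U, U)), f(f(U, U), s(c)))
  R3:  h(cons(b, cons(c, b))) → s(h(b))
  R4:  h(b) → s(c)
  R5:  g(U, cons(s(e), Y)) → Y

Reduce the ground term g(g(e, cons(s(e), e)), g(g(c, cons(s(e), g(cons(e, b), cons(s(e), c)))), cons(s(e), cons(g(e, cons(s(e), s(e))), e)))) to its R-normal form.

1. g(g(e, cons(s(e), e)), g(g(c, cons(s(e), g(cons(e, b), cons(s(e), c)))), cons(s(e), cons(g(e, cons(s(e), s(e))), e))))  →  g(e, g(g(c, cons(s(e), g(cons(e, b), cons(s(e), c)))), cons(s(e), cons(g(e, cons(s(e), s(e))), e))))   [R5 at 1]
2. g(e, g(g(c, cons(s(e), g(cons(e, b), cons(s(e), c)))), cons(s(e), cons(g(e, cons(s(e), s(e))), e))))  →  g(e, cons(g(e, cons(s(e), s(e))), e))   [R5 at 2]
3. g(e, cons(g(e, cons(s(e), s(e))), e))  →  g(e, cons(s(e), e))   [R5 at 2.1]
4. g(e, cons(s(e), e))  →  e   [R5 at ε]

e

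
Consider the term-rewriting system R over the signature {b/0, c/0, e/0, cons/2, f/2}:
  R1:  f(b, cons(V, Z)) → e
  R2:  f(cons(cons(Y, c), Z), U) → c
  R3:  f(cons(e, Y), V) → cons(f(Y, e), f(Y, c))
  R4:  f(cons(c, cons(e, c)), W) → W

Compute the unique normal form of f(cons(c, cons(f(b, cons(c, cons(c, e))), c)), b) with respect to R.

b

1. f(cons(c, cons(f(b, cons(c, cons(c, e))), c)), b)  →  f(cons(c, cons(e, c)), b)   [R1 at 1.2.1]
2. f(cons(c, cons(e, c)), b)  →  b   [R4 at ε]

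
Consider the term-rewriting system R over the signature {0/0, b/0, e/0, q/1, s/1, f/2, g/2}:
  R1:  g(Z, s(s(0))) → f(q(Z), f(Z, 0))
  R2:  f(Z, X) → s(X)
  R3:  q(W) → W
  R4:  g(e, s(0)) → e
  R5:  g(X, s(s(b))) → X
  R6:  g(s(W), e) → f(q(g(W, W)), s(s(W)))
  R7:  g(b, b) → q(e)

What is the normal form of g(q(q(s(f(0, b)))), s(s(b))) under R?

1. g(q(q(s(f(0, b)))), s(s(b)))  →  q(q(s(f(0, b))))   [R5 at ε]
2. q(q(s(f(0, b))))  →  q(s(f(0, b)))   [R3 at ε]
3. q(s(f(0, b)))  →  s(f(0, b))   [R3 at ε]
4. s(f(0, b))  →  s(s(b))   [R2 at 1]

s(s(b))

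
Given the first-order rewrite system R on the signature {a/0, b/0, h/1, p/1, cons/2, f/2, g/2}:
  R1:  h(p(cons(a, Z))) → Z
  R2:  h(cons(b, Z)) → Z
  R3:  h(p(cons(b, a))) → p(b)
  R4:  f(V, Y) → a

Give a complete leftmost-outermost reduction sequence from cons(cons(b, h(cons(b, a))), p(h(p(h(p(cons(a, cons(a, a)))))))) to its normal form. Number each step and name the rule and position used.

cons(cons(b, a), p(a))

1. cons(cons(b, h(cons(b, a))), p(h(p(h(p(cons(a, cons(a, a))))))))  →  cons(cons(b, a), p(h(p(h(p(cons(a, cons(a, a))))))))   [R2 at 1.2]
2. cons(cons(b, a), p(h(p(h(p(cons(a, cons(a, a))))))))  →  cons(cons(b, a), p(h(p(cons(a, a)))))   [R1 at 2.1.1.1]
3. cons(cons(b, a), p(h(p(cons(a, a)))))  →  cons(cons(b, a), p(a))   [R1 at 2.1]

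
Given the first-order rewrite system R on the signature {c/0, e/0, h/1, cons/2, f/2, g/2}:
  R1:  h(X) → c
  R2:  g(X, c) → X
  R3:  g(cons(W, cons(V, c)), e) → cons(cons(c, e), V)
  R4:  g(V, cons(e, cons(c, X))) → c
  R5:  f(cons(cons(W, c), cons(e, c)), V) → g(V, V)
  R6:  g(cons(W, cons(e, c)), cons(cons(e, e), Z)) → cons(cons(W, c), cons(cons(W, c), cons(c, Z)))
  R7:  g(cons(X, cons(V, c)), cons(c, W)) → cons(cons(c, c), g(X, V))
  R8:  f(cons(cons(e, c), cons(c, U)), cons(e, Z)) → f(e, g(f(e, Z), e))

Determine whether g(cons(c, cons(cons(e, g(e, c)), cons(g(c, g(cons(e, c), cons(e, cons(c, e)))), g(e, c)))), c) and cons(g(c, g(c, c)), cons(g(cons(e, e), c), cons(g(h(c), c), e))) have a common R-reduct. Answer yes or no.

Reduce t₁ = g(cons(c, cons(cons(e, g(e, c)), cons(g(c, g(cons(e, c), cons(e, cons(c, e)))), g(e, c)))), c):
1. g(cons(c, cons(cons(e, g(e, c)), cons(g(c, g(cons(e, c), cons(e, cons(c, e)))), g(e, c)))), c)  →  cons(c, cons(cons(e, g(e, c)), cons(g(c, g(cons(e, c), cons(e, cons(c, e)))), g(e, c))))   [R2 at ε]
2. cons(c, cons(cons(e, g(e, c)), cons(g(c, g(cons(e, c), cons(e, cons(c, e)))), g(e, c))))  →  cons(c, cons(cons(e, e), cons(g(c, g(cons(e, c), cons(e, cons(c, e)))), g(e, c))))   [R2 at 2.1.2]
3. cons(c, cons(cons(e, e), cons(g(c, g(cons(e, c), cons(e, cons(c, e)))), g(e, c))))  →  cons(c, cons(cons(e, e), cons(g(c, c), g(e, c))))   [R4 at 2.2.1.2]
4. cons(c, cons(cons(e, e), cons(g(c, c), g(e, c))))  →  cons(c, cons(cons(e, e), cons(c, g(e, c))))   [R2 at 2.2.1]
5. cons(c, cons(cons(e, e), cons(c, g(e, c))))  →  cons(c, cons(cons(e, e), cons(c, e)))   [R2 at 2.2.2]

Reduce t₂ = cons(g(c, g(c, c)), cons(g(cons(e, e), c), cons(g(h(c), c), e))):
1. cons(g(c, g(c, c)), cons(g(cons(e, e), c), cons(g(h(c), c), e)))  →  cons(g(c, c), cons(g(cons(e, e), c), cons(g(h(c), c), e)))   [R2 at 1.2]
2. cons(g(c, c), cons(g(cons(e, e), c), cons(g(h(c), c), e)))  →  cons(c, cons(g(cons(e, e), c), cons(g(h(c), c), e)))   [R2 at 1]
3. cons(c, cons(g(cons(e, e), c), cons(g(h(c), c), e)))  →  cons(c, cons(cons(e, e), cons(g(h(c), c), e)))   [R2 at 2.1]
4. cons(c, cons(cons(e, e), cons(g(h(c), c), e)))  →  cons(c, cons(cons(e, e), cons(h(c), e)))   [R2 at 2.2.1]
5. cons(c, cons(cons(e, e), cons(h(c), e)))  →  cons(c, cons(cons(e, e), cons(c, e)))   [R1 at 2.2.1]

yes — NF(t₁) = cons(c, cons(cons(e, e), cons(c, e))), NF(t₂) = cons(c, cons(cons(e, e), cons(c, e)))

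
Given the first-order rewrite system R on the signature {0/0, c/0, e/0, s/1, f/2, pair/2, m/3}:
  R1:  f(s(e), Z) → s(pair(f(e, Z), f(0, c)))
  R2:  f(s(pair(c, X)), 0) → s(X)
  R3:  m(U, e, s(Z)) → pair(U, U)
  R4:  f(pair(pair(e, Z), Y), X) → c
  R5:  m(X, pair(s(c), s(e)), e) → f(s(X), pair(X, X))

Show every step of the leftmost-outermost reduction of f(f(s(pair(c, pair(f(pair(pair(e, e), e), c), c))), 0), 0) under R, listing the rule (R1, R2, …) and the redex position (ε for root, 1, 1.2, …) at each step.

1. f(f(s(pair(c, pair(f(pair(pair(e, e), e), c), c))), 0), 0)  →  f(s(pair(f(pair(pair(e, e), e), c), c)), 0)   [R2 at 1]
2. f(s(pair(f(pair(pair(e, e), e), c), c)), 0)  →  f(s(pair(c, c)), 0)   [R4 at 1.1.1]
3. f(s(pair(c, c)), 0)  →  s(c)   [R2 at ε]

s(c)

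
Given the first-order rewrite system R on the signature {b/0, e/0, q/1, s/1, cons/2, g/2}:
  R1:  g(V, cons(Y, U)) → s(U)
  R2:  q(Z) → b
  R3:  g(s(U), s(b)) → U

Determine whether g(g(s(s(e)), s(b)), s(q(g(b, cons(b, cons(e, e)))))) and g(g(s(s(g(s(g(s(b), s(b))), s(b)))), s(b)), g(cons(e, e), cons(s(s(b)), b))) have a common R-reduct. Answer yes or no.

no — NF(t₁) = e, NF(t₂) = b

Reduce t₁ = g(g(s(s(e)), s(b)), s(q(g(b, cons(b, cons(e, e)))))):
1. g(g(s(s(e)), s(b)), s(q(g(b, cons(b, cons(e, e))))))  →  g(s(e), s(q(g(b, cons(b, cons(e, e))))))   [R3 at 1]
2. g(s(e), s(q(g(b, cons(b, cons(e, e))))))  →  g(s(e), s(b))   [R2 at 2.1]
3. g(s(e), s(b))  →  e   [R3 at ε]

Reduce t₂ = g(g(s(s(g(s(g(s(b), s(b))), s(b)))), s(b)), g(cons(e, e), cons(s(s(b)), b))):
1. g(g(s(s(g(s(g(s(b), s(b))), s(b)))), s(b)), g(cons(e, e), cons(s(s(b)), b)))  →  g(s(g(s(g(s(b), s(b))), s(b))), g(cons(e, e), cons(s(s(b)), b)))   [R3 at 1]
2. g(s(g(s(g(s(b), s(b))), s(b))), g(cons(e, e), cons(s(s(b)), b)))  →  g(s(g(s(b), s(b))), g(cons(e, e), cons(s(s(b)), b)))   [R3 at 1.1]
3. g(s(g(s(b), s(b))), g(cons(e, e), cons(s(s(b)), b)))  →  g(s(b), g(cons(e, e), cons(s(s(b)), b)))   [R3 at 1.1]
4. g(s(b), g(cons(e, e), cons(s(s(b)), b)))  →  g(s(b), s(b))   [R1 at 2]
5. g(s(b), s(b))  →  b   [R3 at ε]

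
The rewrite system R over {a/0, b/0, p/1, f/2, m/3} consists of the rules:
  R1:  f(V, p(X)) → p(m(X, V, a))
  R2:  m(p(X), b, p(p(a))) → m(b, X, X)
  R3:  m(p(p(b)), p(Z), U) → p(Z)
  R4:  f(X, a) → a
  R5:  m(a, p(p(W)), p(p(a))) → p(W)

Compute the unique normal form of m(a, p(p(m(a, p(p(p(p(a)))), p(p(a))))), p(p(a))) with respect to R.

1. m(a, p(p(m(a, p(p(p(p(a)))), p(p(a))))), p(p(a)))  →  p(m(a, p(p(p(p(a)))), p(p(a))))   [R5 at ε]
2. p(m(a, p(p(p(p(a)))), p(p(a))))  →  p(p(p(p(a))))   [R5 at 1]

p(p(p(p(a))))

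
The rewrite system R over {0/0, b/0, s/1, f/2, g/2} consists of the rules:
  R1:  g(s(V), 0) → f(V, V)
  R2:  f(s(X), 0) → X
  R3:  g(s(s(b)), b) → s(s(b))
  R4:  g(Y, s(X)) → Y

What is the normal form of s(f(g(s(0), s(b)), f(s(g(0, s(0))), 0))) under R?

1. s(f(g(s(0), s(b)), f(s(g(0, s(0))), 0)))  →  s(f(s(0), f(s(g(0, s(0))), 0)))   [R4 at 1.1]
2. s(f(s(0), f(s(g(0, s(0))), 0)))  →  s(f(s(0), g(0, s(0))))   [R2 at 1.2]
3. s(f(s(0), g(0, s(0))))  →  s(f(s(0), 0))   [R4 at 1.2]
4. s(f(s(0), 0))  →  s(0)   [R2 at 1]

s(0)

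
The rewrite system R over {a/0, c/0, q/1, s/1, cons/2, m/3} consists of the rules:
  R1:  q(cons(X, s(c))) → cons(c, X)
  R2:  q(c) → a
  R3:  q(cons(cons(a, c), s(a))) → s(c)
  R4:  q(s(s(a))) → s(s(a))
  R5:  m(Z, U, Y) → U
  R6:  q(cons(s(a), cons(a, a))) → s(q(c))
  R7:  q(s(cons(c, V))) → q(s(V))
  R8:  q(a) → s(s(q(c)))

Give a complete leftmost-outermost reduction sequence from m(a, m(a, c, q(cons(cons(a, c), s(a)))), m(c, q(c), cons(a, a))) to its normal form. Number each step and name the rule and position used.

1. m(a, m(a, c, q(cons(cons(a, c), s(a)))), m(c, q(c), cons(a, a)))  →  m(a, c, q(cons(cons(a, c), s(a))))   [R5 at ε]
2. m(a, c, q(cons(cons(a, c), s(a))))  →  c   [R5 at ε]

c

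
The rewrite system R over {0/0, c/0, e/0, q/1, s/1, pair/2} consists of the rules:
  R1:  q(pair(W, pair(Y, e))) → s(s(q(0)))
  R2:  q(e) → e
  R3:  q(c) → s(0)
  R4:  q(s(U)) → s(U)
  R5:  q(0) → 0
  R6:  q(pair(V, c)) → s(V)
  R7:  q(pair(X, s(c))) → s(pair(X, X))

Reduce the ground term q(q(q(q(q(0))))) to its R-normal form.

0

1. q(q(q(q(q(0)))))  →  q(q(q(q(0))))   [R5 at 1.1.1.1]
2. q(q(q(q(0))))  →  q(q(q(0)))   [R5 at 1.1.1]
3. q(q(q(0)))  →  q(q(0))   [R5 at 1.1]
4. q(q(0))  →  q(0)   [R5 at 1]
5. q(0)  →  0   [R5 at ε]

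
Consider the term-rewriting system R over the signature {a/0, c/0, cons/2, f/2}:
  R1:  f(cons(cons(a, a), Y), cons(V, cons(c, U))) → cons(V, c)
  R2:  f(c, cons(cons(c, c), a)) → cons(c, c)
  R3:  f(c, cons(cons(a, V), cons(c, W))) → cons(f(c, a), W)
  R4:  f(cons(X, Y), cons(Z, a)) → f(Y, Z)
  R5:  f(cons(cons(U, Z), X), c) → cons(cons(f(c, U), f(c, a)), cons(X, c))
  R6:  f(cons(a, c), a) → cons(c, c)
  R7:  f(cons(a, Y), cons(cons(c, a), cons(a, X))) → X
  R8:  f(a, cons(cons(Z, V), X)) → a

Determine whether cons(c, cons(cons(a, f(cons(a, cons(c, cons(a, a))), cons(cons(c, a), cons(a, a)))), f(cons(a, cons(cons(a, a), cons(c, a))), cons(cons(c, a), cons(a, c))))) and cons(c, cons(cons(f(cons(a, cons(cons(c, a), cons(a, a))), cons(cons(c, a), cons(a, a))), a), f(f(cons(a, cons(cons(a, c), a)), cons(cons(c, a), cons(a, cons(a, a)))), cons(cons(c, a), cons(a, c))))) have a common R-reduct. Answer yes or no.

yes — NF(t₁) = cons(c, cons(cons(a, a), c)), NF(t₂) = cons(c, cons(cons(a, a), c))

Reduce t₁ = cons(c, cons(cons(a, f(cons(a, cons(c, cons(a, a))), cons(cons(c, a), cons(a, a)))), f(cons(a, cons(cons(a, a), cons(c, a))), cons(cons(c, a), cons(a, c))))):
1. cons(c, cons(cons(a, f(cons(a, cons(c, cons(a, a))), cons(cons(c, a), cons(a, a)))), f(cons(a, cons(cons(a, a), cons(c, a))), cons(cons(c, a), cons(a, c)))))  →  cons(c, cons(cons(a, a), f(cons(a, cons(cons(a, a), cons(c, a))), cons(cons(c, a), cons(a, c)))))   [R7 at 2.1.2]
2. cons(c, cons(cons(a, a), f(cons(a, cons(cons(a, a), cons(c, a))), cons(cons(c, a), cons(a, c)))))  →  cons(c, cons(cons(a, a), c))   [R7 at 2.2]

Reduce t₂ = cons(c, cons(cons(f(cons(a, cons(cons(c, a), cons(a, a))), cons(cons(c, a), cons(a, a))), a), f(f(cons(a, cons(cons(a, c), a)), cons(cons(c, a), cons(a, cons(a, a)))), cons(cons(c, a), cons(a, c))))):
1. cons(c, cons(cons(f(cons(a, cons(cons(c, a), cons(a, a))), cons(cons(c, a), cons(a, a))), a), f(f(cons(a, cons(cons(a, c), a)), cons(cons(c, a), cons(a, cons(a, a)))), cons(cons(c, a), cons(a, c)))))  →  cons(c, cons(cons(a, a), f(f(cons(a, cons(cons(a, c), a)), cons(cons(c, a), cons(a, cons(a, a)))), cons(cons(c, a), cons(a, c)))))   [R7 at 2.1.1]
2. cons(c, cons(cons(a, a), f(f(cons(a, cons(cons(a, c), a)), cons(cons(c, a), cons(a, cons(a, a)))), cons(cons(c, a), cons(a, c)))))  →  cons(c, cons(cons(a, a), f(cons(a, a), cons(cons(c, a), cons(a, c)))))   [R7 at 2.2.1]
3. cons(c, cons(cons(a, a), f(cons(a, a), cons(cons(c, a), cons(a, c)))))  →  cons(c, cons(cons(a, a), c))   [R7 at 2.2]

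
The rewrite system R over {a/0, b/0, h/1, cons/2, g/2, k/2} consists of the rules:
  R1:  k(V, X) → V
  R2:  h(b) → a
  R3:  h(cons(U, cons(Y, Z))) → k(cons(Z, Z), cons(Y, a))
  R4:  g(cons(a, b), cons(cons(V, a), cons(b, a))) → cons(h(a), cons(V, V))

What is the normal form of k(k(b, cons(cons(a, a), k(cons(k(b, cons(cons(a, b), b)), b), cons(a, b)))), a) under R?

b

1. k(k(b, cons(cons(a, a), k(cons(k(b, cons(cons(a, b), b)), b), cons(a, b)))), a)  →  k(b, cons(cons(a, a), k(cons(k(b, cons(cons(a, b), b)), b), cons(a, b))))   [R1 at ε]
2. k(b, cons(cons(a, a), k(cons(k(b, cons(cons(a, b), b)), b), cons(a, b))))  →  b   [R1 at ε]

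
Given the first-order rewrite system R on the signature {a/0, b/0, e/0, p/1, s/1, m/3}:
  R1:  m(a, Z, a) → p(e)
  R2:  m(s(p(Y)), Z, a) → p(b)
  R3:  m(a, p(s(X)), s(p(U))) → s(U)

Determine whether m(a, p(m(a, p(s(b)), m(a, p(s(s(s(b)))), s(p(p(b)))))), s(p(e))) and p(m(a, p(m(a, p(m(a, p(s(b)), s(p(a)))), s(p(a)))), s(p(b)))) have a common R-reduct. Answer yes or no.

Reduce t₁ = m(a, p(m(a, p(s(b)), m(a, p(s(s(s(b)))), s(p(p(b)))))), s(p(e))):
1. m(a, p(m(a, p(s(b)), m(a, p(s(s(s(b)))), s(p(p(b)))))), s(p(e)))  →  m(a, p(m(a, p(s(b)), s(p(b)))), s(p(e)))   [R3 at 2.1.3]
2. m(a, p(m(a, p(s(b)), s(p(b)))), s(p(e)))  →  m(a, p(s(b)), s(p(e)))   [R3 at 2.1]
3. m(a, p(s(b)), s(p(e)))  →  s(e)   [R3 at ε]

Reduce t₂ = p(m(a, p(m(a, p(m(a, p(s(b)), s(p(a)))), s(p(a)))), s(p(b)))):
1. p(m(a, p(m(a, p(m(a, p(s(b)), s(p(a)))), s(p(a)))), s(p(b))))  →  p(m(a, p(m(a, p(s(a)), s(p(a)))), s(p(b))))   [R3 at 1.2.1.2.1]
2. p(m(a, p(m(a, p(s(a)), s(p(a)))), s(p(b))))  →  p(m(a, p(s(a)), s(p(b))))   [R3 at 1.2.1]
3. p(m(a, p(s(a)), s(p(b))))  →  p(s(b))   [R3 at 1]

no — NF(t₁) = s(e), NF(t₂) = p(s(b))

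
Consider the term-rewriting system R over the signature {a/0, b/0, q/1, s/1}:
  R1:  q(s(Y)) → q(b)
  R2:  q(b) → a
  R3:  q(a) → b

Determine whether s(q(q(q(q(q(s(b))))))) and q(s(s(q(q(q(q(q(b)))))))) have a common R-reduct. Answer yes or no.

no — NF(t₁) = s(a), NF(t₂) = a

Reduce t₁ = s(q(q(q(q(q(s(b))))))):
1. s(q(q(q(q(q(s(b)))))))  →  s(q(q(q(q(q(b))))))   [R1 at 1.1.1.1.1]
2. s(q(q(q(q(q(b))))))  →  s(q(q(q(q(a)))))   [R2 at 1.1.1.1.1]
3. s(q(q(q(q(a)))))  →  s(q(q(q(b))))   [R3 at 1.1.1.1]
4. s(q(q(q(b))))  →  s(q(q(a)))   [R2 at 1.1.1]
5. s(q(q(a)))  →  s(q(b))   [R3 at 1.1]
6. s(q(b))  →  s(a)   [R2 at 1]

Reduce t₂ = q(s(s(q(q(q(q(q(b)))))))):
1. q(s(s(q(q(q(q(q(b))))))))  →  q(b)   [R1 at ε]
2. q(b)  →  a   [R2 at ε]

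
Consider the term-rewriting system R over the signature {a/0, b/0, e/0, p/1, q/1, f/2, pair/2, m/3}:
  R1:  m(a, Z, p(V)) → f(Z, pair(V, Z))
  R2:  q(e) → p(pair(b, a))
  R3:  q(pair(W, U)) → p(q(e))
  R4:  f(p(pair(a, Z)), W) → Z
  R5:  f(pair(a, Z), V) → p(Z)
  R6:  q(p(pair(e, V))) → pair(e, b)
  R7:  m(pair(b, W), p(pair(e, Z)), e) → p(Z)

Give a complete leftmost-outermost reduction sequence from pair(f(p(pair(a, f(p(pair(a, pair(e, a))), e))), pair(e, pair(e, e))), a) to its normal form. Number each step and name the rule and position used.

1. pair(f(p(pair(a, f(p(pair(a, pair(e, a))), e))), pair(e, pair(e, e))), a)  →  pair(f(p(pair(a, pair(e, a))), e), a)   [R4 at 1]
2. pair(f(p(pair(a, pair(e, a))), e), a)  →  pair(pair(e, a), a)   [R4 at 1]

pair(pair(e, a), a)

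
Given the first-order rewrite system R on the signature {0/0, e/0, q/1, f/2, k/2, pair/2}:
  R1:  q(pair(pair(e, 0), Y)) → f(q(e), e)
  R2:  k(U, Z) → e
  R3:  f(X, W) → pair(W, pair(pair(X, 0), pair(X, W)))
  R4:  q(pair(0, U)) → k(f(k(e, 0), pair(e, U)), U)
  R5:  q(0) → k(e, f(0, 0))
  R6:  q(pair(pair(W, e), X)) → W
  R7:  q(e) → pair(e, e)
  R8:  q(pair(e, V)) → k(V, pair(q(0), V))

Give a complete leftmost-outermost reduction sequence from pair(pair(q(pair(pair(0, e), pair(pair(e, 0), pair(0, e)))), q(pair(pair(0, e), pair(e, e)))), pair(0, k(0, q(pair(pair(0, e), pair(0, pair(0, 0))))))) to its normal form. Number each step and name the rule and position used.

pair(pair(0, 0), pair(0, e))

1. pair(pair(q(pair(pair(0, e), pair(pair(e, 0), pair(0, e)))), q(pair(pair(0, e), pair(e, e)))), pair(0, k(0, q(pair(pair(0, e), pair(0, pair(0, 0)))))))  →  pair(pair(0, q(pair(pair(0, e), pair(e, e)))), pair(0, k(0, q(pair(pair(0, e), pair(0, pair(0, 0)))))))   [R6 at 1.1]
2. pair(pair(0, q(pair(pair(0, e), pair(e, e)))), pair(0, k(0, q(pair(pair(0, e), pair(0, pair(0, 0)))))))  →  pair(pair(0, 0), pair(0, k(0, q(pair(pair(0, e), pair(0, pair(0, 0)))))))   [R6 at 1.2]
3. pair(pair(0, 0), pair(0, k(0, q(pair(pair(0, e), pair(0, pair(0, 0)))))))  →  pair(pair(0, 0), pair(0, e))   [R2 at 2.2]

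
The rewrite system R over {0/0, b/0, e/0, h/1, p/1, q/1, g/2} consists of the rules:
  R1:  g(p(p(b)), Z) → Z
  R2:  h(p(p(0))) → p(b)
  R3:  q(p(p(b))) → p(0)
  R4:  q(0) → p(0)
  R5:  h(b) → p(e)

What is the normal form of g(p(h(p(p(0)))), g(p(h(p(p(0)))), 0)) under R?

1. g(p(h(p(p(0)))), g(p(h(p(p(0)))), 0))  →  g(p(p(b)), g(p(h(p(p(0)))), 0))   [R2 at 1.1]
2. g(p(p(b)), g(p(h(p(p(0)))), 0))  →  g(p(h(p(p(0)))), 0)   [R1 at ε]
3. g(p(h(p(p(0)))), 0)  →  g(p(p(b)), 0)   [R2 at 1.1]
4. g(p(p(b)), 0)  →  0   [R1 at ε]

0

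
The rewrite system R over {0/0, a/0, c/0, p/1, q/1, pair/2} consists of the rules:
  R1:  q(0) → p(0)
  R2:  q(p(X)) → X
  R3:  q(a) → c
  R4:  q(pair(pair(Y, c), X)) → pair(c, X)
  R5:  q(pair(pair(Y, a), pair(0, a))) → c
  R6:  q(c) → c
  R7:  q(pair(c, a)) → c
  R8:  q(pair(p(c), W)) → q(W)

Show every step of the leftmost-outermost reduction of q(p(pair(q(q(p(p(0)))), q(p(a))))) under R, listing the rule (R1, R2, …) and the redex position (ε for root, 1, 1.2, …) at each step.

pair(0, a)

1. q(p(pair(q(q(p(p(0)))), q(p(a)))))  →  pair(q(q(p(p(0)))), q(p(a)))   [R2 at ε]
2. pair(q(q(p(p(0)))), q(p(a)))  →  pair(q(p(0)), q(p(a)))   [R2 at 1.1]
3. pair(q(p(0)), q(p(a)))  →  pair(0, q(p(a)))   [R2 at 1]
4. pair(0, q(p(a)))  →  pair(0, a)   [R2 at 2]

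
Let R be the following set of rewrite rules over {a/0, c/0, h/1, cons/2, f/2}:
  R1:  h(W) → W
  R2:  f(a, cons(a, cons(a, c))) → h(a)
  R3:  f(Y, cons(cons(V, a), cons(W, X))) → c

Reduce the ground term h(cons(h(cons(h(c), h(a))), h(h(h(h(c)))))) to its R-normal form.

1. h(cons(h(cons(h(c), h(a))), h(h(h(h(c))))))  →  cons(h(cons(h(c), h(a))), h(h(h(h(c)))))   [R1 at ε]
2. cons(h(cons(h(c), h(a))), h(h(h(h(c)))))  →  cons(cons(h(c), h(a)), h(h(h(h(c)))))   [R1 at 1]
3. cons(cons(h(c), h(a)), h(h(h(h(c)))))  →  cons(cons(c, h(a)), h(h(h(h(c)))))   [R1 at 1.1]
4. cons(cons(c, h(a)), h(h(h(h(c)))))  →  cons(cons(c, a), h(h(h(h(c)))))   [R1 at 1.2]
5. cons(cons(c, a), h(h(h(h(c)))))  →  cons(cons(c, a), h(h(h(c))))   [R1 at 2]
6. cons(cons(c, a), h(h(h(c))))  →  cons(cons(c, a), h(h(c)))   [R1 at 2]
7. cons(cons(c, a), h(h(c)))  →  cons(cons(c, a), h(c))   [R1 at 2]
8. cons(cons(c, a), h(c))  →  cons(cons(c, a), c)   [R1 at 2]

cons(cons(c, a), c)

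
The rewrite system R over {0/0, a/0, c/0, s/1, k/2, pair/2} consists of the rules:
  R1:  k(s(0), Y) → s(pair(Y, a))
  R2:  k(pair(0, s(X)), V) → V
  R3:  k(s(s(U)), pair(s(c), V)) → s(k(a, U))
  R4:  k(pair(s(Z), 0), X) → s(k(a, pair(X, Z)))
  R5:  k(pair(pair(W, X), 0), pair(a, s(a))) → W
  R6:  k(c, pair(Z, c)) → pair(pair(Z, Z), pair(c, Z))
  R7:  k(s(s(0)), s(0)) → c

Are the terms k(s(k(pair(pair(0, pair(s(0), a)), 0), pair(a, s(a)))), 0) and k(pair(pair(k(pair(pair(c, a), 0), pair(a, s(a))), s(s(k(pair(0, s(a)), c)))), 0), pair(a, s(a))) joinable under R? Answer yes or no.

no — NF(t₁) = s(pair(0, a)), NF(t₂) = c

Reduce t₁ = k(s(k(pair(pair(0, pair(s(0), a)), 0), pair(a, s(a)))), 0):
1. k(s(k(pair(pair(0, pair(s(0), a)), 0), pair(a, s(a)))), 0)  →  k(s(0), 0)   [R5 at 1.1]
2. k(s(0), 0)  →  s(pair(0, a))   [R1 at ε]

Reduce t₂ = k(pair(pair(k(pair(pair(c, a), 0), pair(a, s(a))), s(s(k(pair(0, s(a)), c)))), 0), pair(a, s(a))):
1. k(pair(pair(k(pair(pair(c, a), 0), pair(a, s(a))), s(s(k(pair(0, s(a)), c)))), 0), pair(a, s(a)))  →  k(pair(pair(c, a), 0), pair(a, s(a)))   [R5 at ε]
2. k(pair(pair(c, a), 0), pair(a, s(a)))  →  c   [R5 at ε]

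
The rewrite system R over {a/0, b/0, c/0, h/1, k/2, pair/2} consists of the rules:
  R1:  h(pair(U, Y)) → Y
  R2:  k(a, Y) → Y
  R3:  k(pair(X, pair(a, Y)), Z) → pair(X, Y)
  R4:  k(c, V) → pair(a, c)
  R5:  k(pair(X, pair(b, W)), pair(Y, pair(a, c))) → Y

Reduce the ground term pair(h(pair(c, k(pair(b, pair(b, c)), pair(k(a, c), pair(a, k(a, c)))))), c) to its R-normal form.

1. pair(h(pair(c, k(pair(b, pair(b, c)), pair(k(a, c), pair(a, k(a, c)))))), c)  →  pair(k(pair(b, pair(b, c)), pair(k(a, c), pair(a, k(a, c)))), c)   [R1 at 1]
2. pair(k(pair(b, pair(b, c)), pair(k(a, c), pair(a, k(a, c)))), c)  →  pair(k(pair(b, pair(b, c)), pair(c, pair(a, k(a, c)))), c)   [R2 at 1.2.1]
3. pair(k(pair(b, pair(b, c)), pair(c, pair(a, k(a, c)))), c)  →  pair(k(pair(b, pair(b, c)), pair(c, pair(a, c))), c)   [R2 at 1.2.2.2]
4. pair(k(pair(b, pair(b, c)), pair(c, pair(a, c))), c)  →  pair(c, c)   [R5 at 1]

pair(c, c)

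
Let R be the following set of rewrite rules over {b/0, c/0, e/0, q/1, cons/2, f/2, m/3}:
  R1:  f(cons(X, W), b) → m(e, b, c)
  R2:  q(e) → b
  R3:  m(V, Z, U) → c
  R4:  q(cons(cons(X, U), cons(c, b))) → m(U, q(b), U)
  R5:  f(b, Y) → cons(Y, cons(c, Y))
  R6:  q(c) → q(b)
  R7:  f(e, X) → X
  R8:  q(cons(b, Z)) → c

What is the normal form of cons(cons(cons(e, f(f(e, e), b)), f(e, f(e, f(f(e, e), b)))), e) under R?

1. cons(cons(cons(e, f(f(e, e), b)), f(e, f(e, f(f(e, e), b)))), e)  →  cons(cons(cons(e, f(e, b)), f(e, f(e, f(f(e, e), b)))), e)   [R7 at 1.1.2.1]
2. cons(cons(cons(e, f(e, b)), f(e, f(e, f(f(e, e), b)))), e)  →  cons(cons(cons(e, b), f(e, f(e, f(f(e, e), b)))), e)   [R7 at 1.1.2]
3. cons(cons(cons(e, b), f(e, f(e, f(f(e, e), b)))), e)  →  cons(cons(cons(e, b), f(e, f(f(e, e), b))), e)   [R7 at 1.2]
4. cons(cons(cons(e, b), f(e, f(f(e, e), b))), e)  →  cons(cons(cons(e, b), f(f(e, e), b)), e)   [R7 at 1.2]
5. cons(cons(cons(e, b), f(f(e, e), b)), e)  →  cons(cons(cons(e, b), f(e, b)), e)   [R7 at 1.2.1]
6. cons(cons(cons(e, b), f(e, b)), e)  →  cons(cons(cons(e, b), b), e)   [R7 at 1.2]

cons(cons(cons(e, b), b), e)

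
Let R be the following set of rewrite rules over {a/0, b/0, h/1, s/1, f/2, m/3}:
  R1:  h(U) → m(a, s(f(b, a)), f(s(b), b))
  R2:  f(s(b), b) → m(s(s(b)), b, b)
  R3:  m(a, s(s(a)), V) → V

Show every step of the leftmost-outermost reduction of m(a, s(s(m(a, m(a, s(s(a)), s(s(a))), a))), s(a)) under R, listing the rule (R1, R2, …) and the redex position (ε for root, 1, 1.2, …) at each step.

s(a)

1. m(a, s(s(m(a, m(a, s(s(a)), s(s(a))), a))), s(a))  →  m(a, s(s(m(a, s(s(a)), a))), s(a))   [R3 at 2.1.1.2]
2. m(a, s(s(m(a, s(s(a)), a))), s(a))  →  m(a, s(s(a)), s(a))   [R3 at 2.1.1]
3. m(a, s(s(a)), s(a))  →  s(a)   [R3 at ε]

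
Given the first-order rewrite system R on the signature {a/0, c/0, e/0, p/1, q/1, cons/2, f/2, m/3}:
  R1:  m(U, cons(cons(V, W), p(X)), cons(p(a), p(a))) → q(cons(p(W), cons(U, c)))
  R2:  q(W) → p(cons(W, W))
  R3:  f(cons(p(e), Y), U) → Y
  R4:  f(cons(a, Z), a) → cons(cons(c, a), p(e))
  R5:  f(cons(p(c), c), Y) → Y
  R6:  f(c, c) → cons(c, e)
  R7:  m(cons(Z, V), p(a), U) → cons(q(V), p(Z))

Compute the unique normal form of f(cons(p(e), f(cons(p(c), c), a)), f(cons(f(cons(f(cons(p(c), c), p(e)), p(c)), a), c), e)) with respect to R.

a

1. f(cons(p(e), f(cons(p(c), c), a)), f(cons(f(cons(f(cons(p(c), c), p(e)), p(c)), a), c), e))  →  f(cons(p(c), c), a)   [R3 at ε]
2. f(cons(p(c), c), a)  →  a   [R5 at ε]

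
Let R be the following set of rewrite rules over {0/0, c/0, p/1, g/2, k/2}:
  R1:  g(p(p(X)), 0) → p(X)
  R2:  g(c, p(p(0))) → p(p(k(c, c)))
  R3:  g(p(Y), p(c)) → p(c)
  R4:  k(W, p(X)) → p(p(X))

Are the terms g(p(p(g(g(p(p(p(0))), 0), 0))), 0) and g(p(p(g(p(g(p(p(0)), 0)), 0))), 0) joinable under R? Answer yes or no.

Reduce t₁ = g(p(p(g(g(p(p(p(0))), 0), 0))), 0):
1. g(p(p(g(g(p(p(p(0))), 0), 0))), 0)  →  p(g(g(p(p(p(0))), 0), 0))   [R1 at ε]
2. p(g(g(p(p(p(0))), 0), 0))  →  p(g(p(p(0)), 0))   [R1 at 1.1]
3. p(g(p(p(0)), 0))  →  p(p(0))   [R1 at 1]

Reduce t₂ = g(p(p(g(p(g(p(p(0)), 0)), 0))), 0):
1. g(p(p(g(p(g(p(p(0)), 0)), 0))), 0)  →  p(g(p(g(p(p(0)), 0)), 0))   [R1 at ε]
2. p(g(p(g(p(p(0)), 0)), 0))  →  p(g(p(p(0)), 0))   [R1 at 1.1.1]
3. p(g(p(p(0)), 0))  →  p(p(0))   [R1 at 1]

yes — NF(t₁) = p(p(0)), NF(t₂) = p(p(0))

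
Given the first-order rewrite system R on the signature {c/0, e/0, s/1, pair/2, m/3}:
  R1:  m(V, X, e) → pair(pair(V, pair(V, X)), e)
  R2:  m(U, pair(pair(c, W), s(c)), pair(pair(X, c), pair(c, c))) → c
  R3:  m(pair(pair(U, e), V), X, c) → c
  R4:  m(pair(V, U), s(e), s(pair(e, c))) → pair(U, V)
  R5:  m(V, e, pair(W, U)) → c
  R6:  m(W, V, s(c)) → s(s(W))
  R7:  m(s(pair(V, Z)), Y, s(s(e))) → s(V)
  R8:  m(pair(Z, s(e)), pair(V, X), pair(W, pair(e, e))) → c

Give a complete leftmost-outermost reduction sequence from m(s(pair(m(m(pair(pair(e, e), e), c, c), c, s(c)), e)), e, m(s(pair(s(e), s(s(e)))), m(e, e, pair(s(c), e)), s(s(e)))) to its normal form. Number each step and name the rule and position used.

s(s(s(c)))

1. m(s(pair(m(m(pair(pair(e, e), e), c, c), c, s(c)), e)), e, m(s(pair(s(e), s(s(e)))), m(e, e, pair(s(c), e)), s(s(e))))  →  m(s(pair(s(s(m(pair(pair(e, e), e), c, c))), e)), e, m(s(pair(s(e), s(s(e)))), m(e, e, pair(s(c), e)), s(s(e))))   [R6 at 1.1.1]
2. m(s(pair(s(s(m(pair(pair(e, e), e), c, c))), e)), e, m(s(pair(s(e), s(s(e)))), m(e, e, pair(s(c), e)), s(s(e))))  →  m(s(pair(s(s(c)), e)), e, m(s(pair(s(e), s(s(e)))), m(e, e, pair(s(c), e)), s(s(e))))   [R3 at 1.1.1.1.1]
3. m(s(pair(s(s(c)), e)), e, m(s(pair(s(e), s(s(e)))), m(e, e, pair(s(c), e)), s(s(e))))  →  m(s(pair(s(s(c)), e)), e, s(s(e)))   [R7 at 3]
4. m(s(pair(s(s(c)), e)), e, s(s(e)))  →  s(s(s(c)))   [R7 at ε]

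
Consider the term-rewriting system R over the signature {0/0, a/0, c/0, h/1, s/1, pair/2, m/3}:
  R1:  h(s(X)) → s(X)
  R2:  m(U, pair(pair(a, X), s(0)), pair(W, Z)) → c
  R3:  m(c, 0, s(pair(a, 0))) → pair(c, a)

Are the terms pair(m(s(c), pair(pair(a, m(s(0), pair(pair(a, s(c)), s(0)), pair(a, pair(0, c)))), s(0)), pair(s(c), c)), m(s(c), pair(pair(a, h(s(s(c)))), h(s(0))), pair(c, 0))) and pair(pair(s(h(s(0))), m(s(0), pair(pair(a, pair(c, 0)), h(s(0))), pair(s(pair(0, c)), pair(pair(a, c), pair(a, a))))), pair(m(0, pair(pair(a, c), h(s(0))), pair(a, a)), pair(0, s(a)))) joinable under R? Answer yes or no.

Reduce t₁ = pair(m(s(c), pair(pair(a, m(s(0), pair(pair(a, s(c)), s(0)), pair(a, pair(0, c)))), s(0)), pair(s(c), c)), m(s(c), pair(pair(a, h(s(s(c)))), h(s(0))), pair(c, 0))):
1. pair(m(s(c), pair(pair(a, m(s(0), pair(pair(a, s(c)), s(0)), pair(a, pair(0, c)))), s(0)), pair(s(c), c)), m(s(c), pair(pair(a, h(s(s(c)))), h(s(0))), pair(c, 0)))  →  pair(c, m(s(c), pair(pair(a, h(s(s(c)))), h(s(0))), pair(c, 0)))   [R2 at 1]
2. pair(c, m(s(c), pair(pair(a, h(s(s(c)))), h(s(0))), pair(c, 0)))  →  pair(c, m(s(c), pair(pair(a, s(s(c))), h(s(0))), pair(c, 0)))   [R1 at 2.2.1.2]
3. pair(c, m(s(c), pair(pair(a, s(s(c))), h(s(0))), pair(c, 0)))  →  pair(c, m(s(c), pair(pair(a, s(s(c))), s(0)), pair(c, 0)))   [R1 at 2.2.2]
4. pair(c, m(s(c), pair(pair(a, s(s(c))), s(0)), pair(c, 0)))  →  pair(c, c)   [R2 at 2]

Reduce t₂ = pair(pair(s(h(s(0))), m(s(0), pair(pair(a, pair(c, 0)), h(s(0))), pair(s(pair(0, c)), pair(pair(a, c), pair(a, a))))), pair(m(0, pair(pair(a, c), h(s(0))), pair(a, a)), pair(0, s(a)))):
1. pair(pair(s(h(s(0))), m(s(0), pair(pair(a, pair(c, 0)), h(s(0))), pair(s(pair(0, c)), pair(pair(a, c), pair(a, a))))), pair(m(0, pair(pair(a, c), h(s(0))), pair(a, a)), pair(0, s(a))))  →  pair(pair(s(s(0)), m(s(0), pair(pair(a, pair(c, 0)), h(s(0))), pair(s(pair(0, c)), pair(pair(a, c), pair(a, a))))), pair(m(0, pair(pair(a, c), h(s(0))), pair(a, a)), pair(0, s(a))))   [R1 at 1.1.1]
2. pair(pair(s(s(0)), m(s(0), pair(pair(a, pair(c, 0)), h(s(0))), pair(s(pair(0, c)), pair(pair(a, c), pair(a, a))))), pair(m(0, pair(pair(a, c), h(s(0))), pair(a, a)), pair(0, s(a))))  →  pair(pair(s(s(0)), m(s(0), pair(pair(a, pair(c, 0)), s(0)), pair(s(pair(0, c)), pair(pair(a, c), pair(a, a))))), pair(m(0, pair(pair(a, c), h(s(0))), pair(a, a)), pair(0, s(a))))   [R1 at 1.2.2.2]
3. pair(pair(s(s(0)), m(s(0), pair(pair(a, pair(c, 0)), s(0)), pair(s(pair(0, c)), pair(pair(a, c), pair(a, a))))), pair(m(0, pair(pair(a, c), h(s(0))), pair(a, a)), pair(0, s(a))))  →  pair(pair(s(s(0)), c), pair(m(0, pair(pair(a, c), h(s(0))), pair(a, a)), pair(0, s(a))))   [R2 at 1.2]
4. pair(pair(s(s(0)), c), pair(m(0, pair(pair(a, c), h(s(0))), pair(a, a)), pair(0, s(a))))  →  pair(pair(s(s(0)), c), pair(m(0, pair(pair(a, c), s(0)), pair(a, a)), pair(0, s(a))))   [R1 at 2.1.2.2]
5. pair(pair(s(s(0)), c), pair(m(0, pair(pair(a, c), s(0)), pair(a, a)), pair(0, s(a))))  →  pair(pair(s(s(0)), c), pair(c, pair(0, s(a))))   [R2 at 2.1]

no — NF(t₁) = pair(c, c), NF(t₂) = pair(pair(s(s(0)), c), pair(c, pair(0, s(a))))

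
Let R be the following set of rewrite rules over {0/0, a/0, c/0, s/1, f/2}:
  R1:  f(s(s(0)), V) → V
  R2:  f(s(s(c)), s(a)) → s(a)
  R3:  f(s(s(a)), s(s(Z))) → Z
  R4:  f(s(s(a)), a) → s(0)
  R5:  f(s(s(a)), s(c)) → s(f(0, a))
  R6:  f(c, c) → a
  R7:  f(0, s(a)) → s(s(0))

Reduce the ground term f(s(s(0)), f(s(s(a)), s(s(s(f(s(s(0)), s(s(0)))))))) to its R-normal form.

1. f(s(s(0)), f(s(s(a)), s(s(s(f(s(s(0)), s(s(0))))))))  →  f(s(s(a)), s(s(s(f(s(s(0)), s(s(0)))))))   [R1 at ε]
2. f(s(s(a)), s(s(s(f(s(s(0)), s(s(0)))))))  →  s(f(s(s(0)), s(s(0))))   [R3 at ε]
3. s(f(s(s(0)), s(s(0))))  →  s(s(s(0)))   [R1 at 1]

s(s(s(0)))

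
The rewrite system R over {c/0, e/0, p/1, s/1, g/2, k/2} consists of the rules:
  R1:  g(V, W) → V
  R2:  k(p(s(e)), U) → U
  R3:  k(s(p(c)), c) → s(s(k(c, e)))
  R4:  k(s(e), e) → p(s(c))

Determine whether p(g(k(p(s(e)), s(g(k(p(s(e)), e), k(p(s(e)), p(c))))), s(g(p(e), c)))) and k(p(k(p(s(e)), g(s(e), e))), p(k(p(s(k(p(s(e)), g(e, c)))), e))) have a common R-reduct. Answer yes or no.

no — NF(t₁) = p(s(e)), NF(t₂) = p(e)

Reduce t₁ = p(g(k(p(s(e)), s(g(k(p(s(e)), e), k(p(s(e)), p(c))))), s(g(p(e), c)))):
1. p(g(k(p(s(e)), s(g(k(p(s(e)), e), k(p(s(e)), p(c))))), s(g(p(e), c))))  →  p(k(p(s(e)), s(g(k(p(s(e)), e), k(p(s(e)), p(c))))))   [R1 at 1]
2. p(k(p(s(e)), s(g(k(p(s(e)), e), k(p(s(e)), p(c))))))  →  p(s(g(k(p(s(e)), e), k(p(s(e)), p(c)))))   [R2 at 1]
3. p(s(g(k(p(s(e)), e), k(p(s(e)), p(c)))))  →  p(s(k(p(s(e)), e)))   [R1 at 1.1]
4. p(s(k(p(s(e)), e)))  →  p(s(e))   [R2 at 1.1]

Reduce t₂ = k(p(k(p(s(e)), g(s(e), e))), p(k(p(s(k(p(s(e)), g(e, c)))), e))):
1. k(p(k(p(s(e)), g(s(e), e))), p(k(p(s(k(p(s(e)), g(e, c)))), e)))  →  k(p(g(s(e), e)), p(k(p(s(k(p(s(e)), g(e, c)))), e)))   [R2 at 1.1]
2. k(p(g(s(e), e)), p(k(p(s(k(p(s(e)), g(e, c)))), e)))  →  k(p(s(e)), p(k(p(s(k(p(s(e)), g(e, c)))), e)))   [R1 at 1.1]
3. k(p(s(e)), p(k(p(s(k(p(s(e)), g(e, c)))), e)))  →  p(k(p(s(k(p(s(e)), g(e, c)))), e))   [R2 at ε]
4. p(k(p(s(k(p(s(e)), g(e, c)))), e))  →  p(k(p(s(g(e, c))), e))   [R2 at 1.1.1.1]
5. p(k(p(s(g(e, c))), e))  →  p(k(p(s(e)), e))   [R1 at 1.1.1.1]
6. p(k(p(s(e)), e))  →  p(e)   [R2 at 1]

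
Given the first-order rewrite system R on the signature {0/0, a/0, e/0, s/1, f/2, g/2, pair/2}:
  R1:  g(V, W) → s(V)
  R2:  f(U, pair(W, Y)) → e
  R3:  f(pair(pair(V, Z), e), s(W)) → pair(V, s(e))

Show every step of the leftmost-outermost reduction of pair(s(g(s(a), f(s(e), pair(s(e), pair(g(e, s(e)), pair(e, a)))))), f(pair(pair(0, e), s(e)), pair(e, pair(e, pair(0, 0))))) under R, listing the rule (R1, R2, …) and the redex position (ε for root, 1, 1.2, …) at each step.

1. pair(s(g(s(a), f(s(e), pair(s(e), pair(g(e, s(e)), pair(e, a)))))), f(pair(pair(0, e), s(e)), pair(e, pair(e, pair(0, 0)))))  →  pair(s(s(s(a))), f(pair(pair(0, e), s(e)), pair(e, pair(e, pair(0, 0)))))   [R1 at 1.1]
2. pair(s(s(s(a))), f(pair(pair(0, e), s(e)), pair(e, pair(e, pair(0, 0)))))  →  pair(s(s(s(a))), e)   [R2 at 2]

pair(s(s(s(a))), e)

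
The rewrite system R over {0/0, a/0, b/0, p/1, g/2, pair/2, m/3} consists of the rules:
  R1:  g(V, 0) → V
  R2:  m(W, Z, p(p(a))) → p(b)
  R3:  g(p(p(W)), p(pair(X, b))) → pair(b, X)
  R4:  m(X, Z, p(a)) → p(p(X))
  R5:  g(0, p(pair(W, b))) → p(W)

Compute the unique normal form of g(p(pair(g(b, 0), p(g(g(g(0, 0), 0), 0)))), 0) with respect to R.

1. g(p(pair(g(b, 0), p(g(g(g(0, 0), 0), 0)))), 0)  →  p(pair(g(b, 0), p(g(g(g(0, 0), 0), 0))))   [R1 at ε]
2. p(pair(g(b, 0), p(g(g(g(0, 0), 0), 0))))  →  p(pair(b, p(g(g(g(0, 0), 0), 0))))   [R1 at 1.1]
3. p(pair(b, p(g(g(g(0, 0), 0), 0))))  →  p(pair(b, p(g(g(0, 0), 0))))   [R1 at 1.2.1]
4. p(pair(b, p(g(g(0, 0), 0))))  →  p(pair(b, p(g(0, 0))))   [R1 at 1.2.1]
5. p(pair(b, p(g(0, 0))))  →  p(pair(b, p(0)))   [R1 at 1.2.1]

p(pair(b, p(0)))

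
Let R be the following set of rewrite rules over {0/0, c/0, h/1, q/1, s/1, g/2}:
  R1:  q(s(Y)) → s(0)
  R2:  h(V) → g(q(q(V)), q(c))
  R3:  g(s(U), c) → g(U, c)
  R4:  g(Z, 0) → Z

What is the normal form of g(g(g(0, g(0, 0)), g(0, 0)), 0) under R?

0

1. g(g(g(0, g(0, 0)), g(0, 0)), 0)  →  g(g(0, g(0, 0)), g(0, 0))   [R4 at ε]
2. g(g(0, g(0, 0)), g(0, 0))  →  g(g(0, 0), g(0, 0))   [R4 at 1.2]
3. g(g(0, 0), g(0, 0))  →  g(0, g(0, 0))   [R4 at 1]
4. g(0, g(0, 0))  →  g(0, 0)   [R4 at 2]
5. g(0, 0)  →  0   [R4 at ε]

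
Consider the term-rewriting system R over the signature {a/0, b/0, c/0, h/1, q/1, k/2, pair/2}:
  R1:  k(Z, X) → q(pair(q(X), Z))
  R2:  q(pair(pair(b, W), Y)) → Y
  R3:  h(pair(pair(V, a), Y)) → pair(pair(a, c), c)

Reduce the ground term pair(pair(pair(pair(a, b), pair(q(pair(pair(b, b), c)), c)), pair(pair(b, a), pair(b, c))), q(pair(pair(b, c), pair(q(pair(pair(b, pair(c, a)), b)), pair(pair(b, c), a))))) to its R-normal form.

1. pair(pair(pair(pair(a, b), pair(q(pair(pair(b, b), c)), c)), pair(pair(b, a), pair(b, c))), q(pair(pair(b, c), pair(q(pair(pair(b, pair(c, a)), b)), pair(pair(b, c), a)))))  →  pair(pair(pair(pair(a, b), pair(c, c)), pair(pair(b, a), pair(b, c))), q(pair(pair(b, c), pair(q(pair(pair(b, pair(c, a)), b)), pair(pair(b, c), a)))))   [R2 at 1.1.2.1]
2. pair(pair(pair(pair(a, b), pair(c, c)), pair(pair(b, a), pair(b, c))), q(pair(pair(b, c), pair(q(pair(pair(b, pair(c, a)), b)), pair(pair(b, c), a)))))  →  pair(pair(pair(pair(a, b), pair(c, c)), pair(pair(b, a), pair(b, c))), pair(q(pair(pair(b, pair(c, a)), b)), pair(pair(b, c), a)))   [R2 at 2]
3. pair(pair(pair(pair(a, b), pair(c, c)), pair(pair(b, a), pair(b, c))), pair(q(pair(pair(b, pair(c, a)), b)), pair(pair(b, c), a)))  →  pair(pair(pair(pair(a, b), pair(c, c)), pair(pair(b, a), pair(b, c))), pair(b, pair(pair(b, c), a)))   [R2 at 2.1]

pair(pair(pair(pair(a, b), pair(c, c)), pair(pair(b, a), pair(b, c))), pair(b, pair(pair(b, c), a)))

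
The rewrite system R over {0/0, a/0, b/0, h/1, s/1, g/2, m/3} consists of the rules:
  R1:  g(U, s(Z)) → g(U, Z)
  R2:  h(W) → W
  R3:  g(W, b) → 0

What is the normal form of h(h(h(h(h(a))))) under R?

1. h(h(h(h(h(a)))))  →  h(h(h(h(a))))   [R2 at ε]
2. h(h(h(h(a))))  →  h(h(h(a)))   [R2 at ε]
3. h(h(h(a)))  →  h(h(a))   [R2 at ε]
4. h(h(a))  →  h(a)   [R2 at ε]
5. h(a)  →  a   [R2 at ε]

a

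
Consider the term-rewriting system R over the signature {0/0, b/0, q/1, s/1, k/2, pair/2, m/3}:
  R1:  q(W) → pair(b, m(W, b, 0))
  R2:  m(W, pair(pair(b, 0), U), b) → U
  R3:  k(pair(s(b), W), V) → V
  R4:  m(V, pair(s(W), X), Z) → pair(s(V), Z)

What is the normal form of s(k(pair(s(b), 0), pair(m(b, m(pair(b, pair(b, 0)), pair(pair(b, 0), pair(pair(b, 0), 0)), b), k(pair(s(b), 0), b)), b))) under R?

s(pair(0, b))

1. s(k(pair(s(b), 0), pair(m(b, m(pair(b, pair(b, 0)), pair(pair(b, 0), pair(pair(b, 0), 0)), b), k(pair(s(b), 0), b)), b)))  →  s(pair(m(b, m(pair(b, pair(b, 0)), pair(pair(b, 0), pair(pair(b, 0), 0)), b), k(pair(s(b), 0), b)), b))   [R3 at 1]
2. s(pair(m(b, m(pair(b, pair(b, 0)), pair(pair(b, 0), pair(pair(b, 0), 0)), b), k(pair(s(b), 0), b)), b))  →  s(pair(m(b, pair(pair(b, 0), 0), k(pair(s(b), 0), b)), b))   [R2 at 1.1.2]
3. s(pair(m(b, pair(pair(b, 0), 0), k(pair(s(b), 0), b)), b))  →  s(pair(m(b, pair(pair(b, 0), 0), b), b))   [R3 at 1.1.3]
4. s(pair(m(b, pair(pair(b, 0), 0), b), b))  →  s(pair(0, b))   [R2 at 1.1]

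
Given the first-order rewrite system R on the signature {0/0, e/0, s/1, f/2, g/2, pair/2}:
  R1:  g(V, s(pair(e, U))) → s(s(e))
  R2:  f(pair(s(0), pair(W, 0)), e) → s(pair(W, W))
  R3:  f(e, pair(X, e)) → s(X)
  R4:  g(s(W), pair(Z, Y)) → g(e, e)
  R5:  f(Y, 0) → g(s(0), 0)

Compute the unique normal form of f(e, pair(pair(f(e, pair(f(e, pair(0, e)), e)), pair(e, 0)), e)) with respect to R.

s(pair(s(s(0)), pair(e, 0)))

1. f(e, pair(pair(f(e, pair(f(e, pair(0, e)), e)), pair(e, 0)), e))  →  s(pair(f(e, pair(f(e, pair(0, e)), e)), pair(e, 0)))   [R3 at ε]
2. s(pair(f(e, pair(f(e, pair(0, e)), e)), pair(e, 0)))  →  s(pair(s(f(e, pair(0, e))), pair(e, 0)))   [R3 at 1.1]
3. s(pair(s(f(e, pair(0, e))), pair(e, 0)))  →  s(pair(s(s(0)), pair(e, 0)))   [R3 at 1.1.1]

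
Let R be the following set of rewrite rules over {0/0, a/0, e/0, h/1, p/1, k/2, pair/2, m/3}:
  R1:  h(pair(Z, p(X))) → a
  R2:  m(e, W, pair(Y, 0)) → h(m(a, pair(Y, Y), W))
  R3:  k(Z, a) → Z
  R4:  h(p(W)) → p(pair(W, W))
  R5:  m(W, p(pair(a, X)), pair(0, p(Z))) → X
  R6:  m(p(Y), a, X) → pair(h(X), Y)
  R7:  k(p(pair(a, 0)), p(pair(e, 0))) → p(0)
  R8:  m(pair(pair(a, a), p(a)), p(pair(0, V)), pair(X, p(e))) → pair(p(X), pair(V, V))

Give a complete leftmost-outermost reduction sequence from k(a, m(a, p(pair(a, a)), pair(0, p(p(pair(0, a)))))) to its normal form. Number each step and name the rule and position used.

a

1. k(a, m(a, p(pair(a, a)), pair(0, p(p(pair(0, a))))))  →  k(a, a)   [R5 at 2]
2. k(a, a)  →  a   [R3 at ε]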